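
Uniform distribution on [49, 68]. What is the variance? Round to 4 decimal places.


Var = (b-a)^2 / 12
(b-a)^2 = (68 - 49)^2 = 361
Var = 361/12 ≈ 30.083333

30.0833


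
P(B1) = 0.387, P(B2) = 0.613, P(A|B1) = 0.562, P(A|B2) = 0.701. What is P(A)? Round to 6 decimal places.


P(A) = P(A|B1)*P(B1) + P(A|B2)*P(B2)
P(A|B1)*P(B1) = 0.562 * 0.387 = 0.217494
P(A|B2)*P(B2) = 0.701 * 0.613 = 0.429713
P(A) = 0.217494 + 0.429713 = 0.647207

0.647207


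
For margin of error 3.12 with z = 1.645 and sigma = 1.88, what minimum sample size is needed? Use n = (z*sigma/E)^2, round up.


z*sigma/E = 1.645 * 1.88 / 3.12 ≈ 0.991218
(z*sigma/E)^2 ≈ 0.982513
round up: n = 1

1


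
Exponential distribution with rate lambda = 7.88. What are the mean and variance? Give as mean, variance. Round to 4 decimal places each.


mean = 1/lam, var = 1/lam^2
mean = 1 / 7.88 = 25/197 ≈ 0.126904
lam^2 = 7.88^2 = 62.0944
var = 1 / 62.0944 ≈ 0.016105

0.1269, 0.0161


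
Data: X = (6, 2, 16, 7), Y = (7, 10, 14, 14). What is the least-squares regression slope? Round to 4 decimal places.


b = sum((xi-xbar)(yi-ybar)) / sum((xi-xbar)^2)
n = 4, xbar = 31/4 = 7.75, ybar = 45/4 = 11.25
Sxy = sum((xi-xbar)(yi-ybar)) = 35.25
Sxx = sum((xi-xbar)^2) = 104.75
b = Sxy / Sxx = 141/419 ≈ 0.336516

0.3365


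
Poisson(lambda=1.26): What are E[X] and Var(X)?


E[X] = Var(X) = lambda = 1.26

1.26, 1.26


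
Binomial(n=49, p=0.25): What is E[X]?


E[X] = n*p = 49 * 0.25 = 12.25

12.25


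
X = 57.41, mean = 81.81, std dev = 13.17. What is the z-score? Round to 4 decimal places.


z = (X - mu) / sigma
X - mu = 57.41 - 81.81 = -24.4
z = -24.4 / 13.17 = -2440/1317 ≈ -1.852696

-1.8527


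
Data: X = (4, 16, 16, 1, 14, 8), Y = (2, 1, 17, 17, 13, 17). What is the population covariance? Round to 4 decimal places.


Cov = (1/n)*sum((xi-xbar)(yi-ybar))
n = 6, xbar = 59/6 ≈ 9.833333, ybar = 67/6 ≈ 11.166667
sum((xi-xbar)(yi-ybar)) = -167/6 ≈ -27.833333
Cov = -27.833333 / 6 = -167/36 ≈ -4.638889

-4.6389


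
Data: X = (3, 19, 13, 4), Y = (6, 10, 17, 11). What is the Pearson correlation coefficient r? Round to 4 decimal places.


r = sum((xi-xbar)(yi-ybar)) / sqrt(sum((xi-xbar)^2) * sum((yi-ybar)^2))
n = 4, xbar = 39/4 = 9.75, ybar = 44/4 = 11
Sxy = sum((xi-xbar)(yi-ybar)) = 44
Sxx = sum((xi-xbar)^2) = 174.75
Syy = sum((yi-ybar)^2) = 62
sqrt(Sxx*Syy) ≈ 104.088904
r = Sxy / sqrt(Sxx*Syy) = 44 / 104.088904 ≈ 0.422716

0.4227


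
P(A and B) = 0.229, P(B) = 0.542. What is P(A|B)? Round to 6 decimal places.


P(A|B) = P(A and B) / P(B) = 0.229 / 0.542 = 229/542 ≈ 0.42250923

0.422509


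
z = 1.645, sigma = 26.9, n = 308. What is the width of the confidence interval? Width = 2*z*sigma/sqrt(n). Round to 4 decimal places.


width = 2*z*sigma/sqrt(n)
2*z*sigma = 2 * 1.645 * 26.9 = 88.501
sqrt(308) ≈ 17.549929
width = 88.501 / 17.549929 ≈ 5.042812

5.0428


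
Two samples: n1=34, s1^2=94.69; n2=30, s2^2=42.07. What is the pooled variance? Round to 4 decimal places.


sp^2 = ((n1-1)*s1^2 + (n2-1)*s2^2)/(n1+n2-2)
(n1-1)*s1^2 = 33 * 94.69 = 3124.77
(n2-1)*s2^2 = 29 * 42.07 = 1220.03
numerator = 3124.77 + 1220.03 = 4344.8
n1+n2-2 = 62
sp^2 = 4344.8 / 62 = 10862/155 ≈ 70.077419

70.0774


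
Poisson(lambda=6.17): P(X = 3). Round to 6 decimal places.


P = e^(-lam) * lam^k / k!
e^(-6.17) ≈ 0.002091236
lam^k = 6.17^3 = 234.885113
k! = 3! = 6
P = 0.002091236 * 234.885113 / 6 ≈ 0.081867

0.081867


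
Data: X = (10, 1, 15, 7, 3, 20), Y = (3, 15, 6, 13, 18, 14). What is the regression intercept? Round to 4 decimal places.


a = ybar - b*xbar, where b = sum((xi-xbar)(yi-ybar)) / sum((xi-xbar)^2)
n = 6, xbar = 56/6 = 28/3 ≈ 9.333333, ybar = 69/6 = 11.5
Sxy = sum((xi-xbar)(yi-ybar)) = -84
Sxx = sum((xi-xbar)^2) = 784/3 ≈ 261.333333
b = Sxy / Sxx = -9/28 ≈ -0.321429
a = 11.5 - (-0.321429) * 9.333333 = 14.5

14.5000


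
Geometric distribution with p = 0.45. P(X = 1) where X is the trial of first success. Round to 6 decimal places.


P = (1-p)^(k-1) * p
(1-p)^(k-1) = 0.55^0 = 1
P = 1 * 0.45 = 0.45

0.450000


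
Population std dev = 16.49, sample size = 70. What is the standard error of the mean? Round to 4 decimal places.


SE = sigma / sqrt(n)
sqrt(70) ≈ 8.366600
SE = 16.49 / 8.366600 ≈ 1.970932

1.9709


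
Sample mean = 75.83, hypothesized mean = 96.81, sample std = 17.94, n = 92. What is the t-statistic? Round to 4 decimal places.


t = (xbar - mu0) / (s/sqrt(n))
xbar - mu0 = 75.83 - 96.81 = -20.98
sqrt(92) ≈ 9.59166305
s/sqrt(n) = 17.94 / 9.59166305 ≈ 1.87037429
t = -20.98 / 1.87037429 ≈ -11.217006

-11.2170


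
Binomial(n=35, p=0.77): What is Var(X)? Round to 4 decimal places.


Var = n*p*(1-p) = 35 * 0.77 * 0.23 = 6.1985

6.1985


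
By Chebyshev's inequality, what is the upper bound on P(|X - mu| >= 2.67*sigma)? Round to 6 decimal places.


P <= 1/k^2
k^2 = 2.67^2 = 7.1289
1/k^2 = 1 / 7.1289 ≈ 0.14027410

0.140274


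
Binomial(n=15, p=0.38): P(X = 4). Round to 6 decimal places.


P = C(n,k) * p^k * (1-p)^(n-k)
C(15,4) = 1365
p^k = 0.38^4 = 0.02085136
(1-p)^(n-k) = 0.62^11 ≈ 0.005203656
P = 1365 * 0.02085136 * 0.005203656 ≈ 0.148107

0.148107


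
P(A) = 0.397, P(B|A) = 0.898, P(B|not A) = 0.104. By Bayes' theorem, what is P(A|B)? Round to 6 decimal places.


P(A|B) = P(B|A)*P(A) / P(B), P(B) = P(B|A)*P(A) + P(B|not A)*P(not A)
P(B|A)*P(A) = 0.898 * 0.397 = 0.356506
P(B|not A)*P(not A) = 0.104 * 0.603 = 0.062712
P(B) = 0.356506 + 0.062712 = 0.419218
P(A|B) = 0.356506 / 0.419218 ≈ 0.85040719

0.850407


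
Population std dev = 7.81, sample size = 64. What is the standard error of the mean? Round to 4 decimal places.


SE = sigma / sqrt(n)
sqrt(64) = 8
SE = 7.81 / 8 = 0.97625

0.9763


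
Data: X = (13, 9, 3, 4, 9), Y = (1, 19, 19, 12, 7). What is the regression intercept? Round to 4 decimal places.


a = ybar - b*xbar, where b = sum((xi-xbar)(yi-ybar)) / sum((xi-xbar)^2)
n = 5, xbar = 38/5 = 7.6, ybar = 58/5 = 11.6
Sxy = sum((xi-xbar)(yi-ybar)) = -88.8
Sxx = sum((xi-xbar)^2) = 67.2
b = Sxy / Sxx = -37/28 ≈ -1.321429
a = 11.6 - (-1.321429) * 7.6 = 303/14 ≈ 21.642857

21.6429


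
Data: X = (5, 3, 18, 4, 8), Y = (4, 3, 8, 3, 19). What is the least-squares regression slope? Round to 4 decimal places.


b = sum((xi-xbar)(yi-ybar)) / sum((xi-xbar)^2)
n = 5, xbar = 38/5 = 7.6, ybar = 37/5 = 7.4
Sxy = sum((xi-xbar)(yi-ybar)) = 55.8
Sxx = sum((xi-xbar)^2) = 149.2
b = Sxy / Sxx = 279/746 ≈ 0.373995

0.3740


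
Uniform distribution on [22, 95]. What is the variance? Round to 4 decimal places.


Var = (b-a)^2 / 12
(b-a)^2 = (95 - 22)^2 = 5329
Var = 5329/12 ≈ 444.083333

444.0833


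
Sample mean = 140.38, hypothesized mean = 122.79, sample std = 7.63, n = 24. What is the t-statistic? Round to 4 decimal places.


t = (xbar - mu0) / (s/sqrt(n))
xbar - mu0 = 140.38 - 122.79 = 17.59
sqrt(24) ≈ 4.89897949
s/sqrt(n) = 7.63 / 4.89897949 ≈ 1.55746723
t = 17.59 / 1.55746723 ≈ 11.293978

11.2940


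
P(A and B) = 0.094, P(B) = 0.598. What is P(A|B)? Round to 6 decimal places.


P(A|B) = P(A and B) / P(B) = 0.094 / 0.598 = 47/299 ≈ 0.15719064

0.157191


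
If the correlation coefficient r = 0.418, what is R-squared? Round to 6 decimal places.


R^2 = r^2 = (0.418)^2 = 0.174724

0.174724


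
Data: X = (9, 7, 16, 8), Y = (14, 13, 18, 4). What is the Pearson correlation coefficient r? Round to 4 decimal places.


r = sum((xi-xbar)(yi-ybar)) / sqrt(sum((xi-xbar)^2) * sum((yi-ybar)^2))
n = 4, xbar = 40/4 = 10, ybar = 49/4 = 12.25
Sxy = sum((xi-xbar)(yi-ybar)) = 47
Sxx = sum((xi-xbar)^2) = 50
Syy = sum((yi-ybar)^2) = 104.75
sqrt(Sxx*Syy) ≈ 72.370574
r = Sxy / sqrt(Sxx*Syy) = 47 / 72.370574 ≈ 0.649435

0.6494


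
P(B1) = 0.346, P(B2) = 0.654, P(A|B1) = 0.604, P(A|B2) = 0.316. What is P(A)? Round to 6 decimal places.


P(A) = P(A|B1)*P(B1) + P(A|B2)*P(B2)
P(A|B1)*P(B1) = 0.604 * 0.346 = 0.208984
P(A|B2)*P(B2) = 0.316 * 0.654 = 0.206664
P(A) = 0.208984 + 0.206664 = 0.415648

0.415648


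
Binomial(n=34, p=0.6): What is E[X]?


E[X] = n*p = 34 * 0.6 = 20.4

20.4


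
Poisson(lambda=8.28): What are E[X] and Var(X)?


E[X] = Var(X) = lambda = 8.28

8.28, 8.28


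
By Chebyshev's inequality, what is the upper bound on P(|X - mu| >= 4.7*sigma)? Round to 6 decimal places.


P <= 1/k^2
k^2 = 4.7^2 = 22.09
1/k^2 = 1 / 22.09 = 100/2209 ≈ 0.04526935

0.045269


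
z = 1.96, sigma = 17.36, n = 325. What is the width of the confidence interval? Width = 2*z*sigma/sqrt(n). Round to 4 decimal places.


width = 2*z*sigma/sqrt(n)
2*z*sigma = 2 * 1.96 * 17.36 = 68.0512
sqrt(325) ≈ 18.027756
width = 68.0512 / 18.027756 ≈ 3.774801

3.7748


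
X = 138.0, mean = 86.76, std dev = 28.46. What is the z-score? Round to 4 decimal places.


z = (X - mu) / sigma
X - mu = 138.0 - 86.76 = 51.24
z = 51.24 / 28.46 = 2562/1423 ≈ 1.800422

1.8004


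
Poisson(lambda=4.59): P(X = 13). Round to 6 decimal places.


P = e^(-lam) * lam^k / k!
e^(-4.59) ≈ 0.01015286
lam^k = 4.59^13 ≈ 401388487.457315
k! = 13! = 6227020800
P = 0.01015286 * 401388487.457315 / 6227020800 ≈ 0.000654

0.000654


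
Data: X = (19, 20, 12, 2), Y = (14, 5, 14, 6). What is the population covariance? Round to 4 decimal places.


Cov = (1/n)*sum((xi-xbar)(yi-ybar))
n = 4, xbar = 53/4 = 13.25, ybar = 39/4 = 9.75
sum((xi-xbar)(yi-ybar)) = 29.25
Cov = 29.25 / 4 = 7.3125

7.3125


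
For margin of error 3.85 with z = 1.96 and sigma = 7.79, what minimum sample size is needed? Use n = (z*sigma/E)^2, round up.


z*sigma/E = 1.96 * 7.79 / 3.85 = 5453/1375 ≈ 3.965818
(z*sigma/E)^2 ≈ 15.727714
round up: n = 16

16


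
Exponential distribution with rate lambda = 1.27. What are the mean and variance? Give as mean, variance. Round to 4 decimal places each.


mean = 1/lam, var = 1/lam^2
mean = 1 / 1.27 = 100/127 ≈ 0.787402
lam^2 = 1.27^2 = 1.6129
var = 1 / 1.6129 ≈ 0.620001

0.7874, 0.6200


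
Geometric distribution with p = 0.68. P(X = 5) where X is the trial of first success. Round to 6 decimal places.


P = (1-p)^(k-1) * p
(1-p)^(k-1) = 0.32^4 = 0.01048576
P = 0.01048576 * 0.68 ≈ 0.007130317

0.007130


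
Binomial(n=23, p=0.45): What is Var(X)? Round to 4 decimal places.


Var = n*p*(1-p) = 23 * 0.45 * 0.55 = 5.6925

5.6925


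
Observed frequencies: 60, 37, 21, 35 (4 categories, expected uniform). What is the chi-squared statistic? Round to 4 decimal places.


chi2 = sum((O-E)^2/E), E = total/4
total = 153, E = 153/4 = 38.25
(60 - 38.25)^2 / 38.25 = 473.0625 / 38.25 = 841/68 ≈ 12.367647
(37 - 38.25)^2 / 38.25 = 1.5625 / 38.25 = 25/612 ≈ 0.040850
(21 - 38.25)^2 / 38.25 = 297.5625 / 38.25 = 529/68 ≈ 7.779412
(35 - 38.25)^2 / 38.25 = 10.5625 / 38.25 = 169/612 ≈ 0.276144
chi2 = 3131/153 ≈ 20.464052

20.4641


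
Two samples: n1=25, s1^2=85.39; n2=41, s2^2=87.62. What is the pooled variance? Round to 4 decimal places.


sp^2 = ((n1-1)*s1^2 + (n2-1)*s2^2)/(n1+n2-2)
(n1-1)*s1^2 = 24 * 85.39 = 2049.36
(n2-1)*s2^2 = 40 * 87.62 = 3504.8
numerator = 2049.36 + 3504.8 = 5554.16
n1+n2-2 = 64
sp^2 = 5554.16 / 64 = 86.78375

86.7838


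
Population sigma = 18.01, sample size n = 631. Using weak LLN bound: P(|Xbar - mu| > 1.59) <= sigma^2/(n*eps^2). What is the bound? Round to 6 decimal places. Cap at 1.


bound = min(1, sigma^2/(n*eps^2))
sigma^2 = 18.01^2 = 324.3601
n*eps^2 = 631 * 1.59^2 = 631 * 2.5281 = 1595.2311
sigma^2/(n*eps^2) = 324.3601 / 1595.2311 ≈ 0.20333110

0.203331


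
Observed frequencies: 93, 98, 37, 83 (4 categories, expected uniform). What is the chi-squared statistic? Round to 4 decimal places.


chi2 = sum((O-E)^2/E), E = total/4
total = 311, E = 311/4 = 77.75
(93 - 77.75)^2 / 77.75 = 232.5625 / 77.75 = 3721/1244 ≈ 2.991158
(98 - 77.75)^2 / 77.75 = 410.0625 / 77.75 = 6561/1244 ≈ 5.274116
(37 - 77.75)^2 / 77.75 = 1660.5625 / 77.75 = 26569/1244 ≈ 21.357717
(83 - 77.75)^2 / 77.75 = 27.5625 / 77.75 = 441/1244 ≈ 0.354502
chi2 = 9323/311 ≈ 29.977492

29.9775


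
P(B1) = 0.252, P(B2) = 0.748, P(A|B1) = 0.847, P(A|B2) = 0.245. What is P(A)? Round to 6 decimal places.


P(A) = P(A|B1)*P(B1) + P(A|B2)*P(B2)
P(A|B1)*P(B1) = 0.847 * 0.252 = 0.213444
P(A|B2)*P(B2) = 0.245 * 0.748 = 0.18326
P(A) = 0.213444 + 0.18326 = 0.396704

0.396704


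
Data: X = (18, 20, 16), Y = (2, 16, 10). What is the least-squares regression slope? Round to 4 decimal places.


b = sum((xi-xbar)(yi-ybar)) / sum((xi-xbar)^2)
n = 3, xbar = 54/3 = 18, ybar = 28/3 ≈ 9.333333
Sxy = sum((xi-xbar)(yi-ybar)) = 12
Sxx = sum((xi-xbar)^2) = 8
b = Sxy / Sxx = 1.5

1.5000


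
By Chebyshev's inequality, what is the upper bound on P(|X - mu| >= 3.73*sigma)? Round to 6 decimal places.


P <= 1/k^2
k^2 = 3.73^2 = 13.9129
1/k^2 = 1 / 13.9129 ≈ 0.07187574

0.071876


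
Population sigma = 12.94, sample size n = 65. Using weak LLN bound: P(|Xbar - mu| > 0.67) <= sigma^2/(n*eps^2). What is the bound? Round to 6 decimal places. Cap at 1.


bound = min(1, sigma^2/(n*eps^2))
sigma^2 = 12.94^2 = 167.4436
n*eps^2 = 65 * 0.67^2 = 65 * 0.4489 = 29.1785
sigma^2/(n*eps^2) = 167.4436 / 29.1785 ≈ 5.73859520
this exceeds 1, so the bound is capped at 1

1.000000


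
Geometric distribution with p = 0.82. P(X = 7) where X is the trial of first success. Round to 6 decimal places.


P = (1-p)^(k-1) * p
(1-p)^(k-1) = 0.18^6 ≈ 0.00003401222
P = 0.00003401222 * 0.82 ≈ 0.00002789002

0.000028


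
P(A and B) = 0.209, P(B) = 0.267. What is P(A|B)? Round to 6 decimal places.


P(A|B) = P(A and B) / P(B) = 0.209 / 0.267 = 209/267 ≈ 0.78277154

0.782772


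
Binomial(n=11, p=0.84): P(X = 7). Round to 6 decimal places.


P = C(n,k) * p^k * (1-p)^(n-k)
C(11,7) = 330
p^k = 0.84^7 ≈ 0.2950903
(1-p)^(n-k) = 0.16^4 = 0.00065536
P = 330 * 0.2950903 * 0.00065536 ≈ 0.063819

0.063819


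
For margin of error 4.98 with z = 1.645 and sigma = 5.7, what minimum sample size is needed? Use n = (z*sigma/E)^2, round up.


z*sigma/E = 1.645 * 5.7 / 4.98 = 6251/3320 ≈ 1.882831
(z*sigma/E)^2 ≈ 3.545054
round up: n = 4

4


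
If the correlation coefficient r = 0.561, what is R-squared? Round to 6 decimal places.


R^2 = r^2 = (0.561)^2 = 0.314721

0.314721


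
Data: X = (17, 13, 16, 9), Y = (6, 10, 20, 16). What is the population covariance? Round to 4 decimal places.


Cov = (1/n)*sum((xi-xbar)(yi-ybar))
n = 4, xbar = 55/4 = 13.75, ybar = 52/4 = 13
sum((xi-xbar)(yi-ybar)) = -19
Cov = -19 / 4 = -4.75

-4.7500


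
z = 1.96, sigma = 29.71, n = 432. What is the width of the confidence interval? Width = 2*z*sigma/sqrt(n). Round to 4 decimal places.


width = 2*z*sigma/sqrt(n)
2*z*sigma = 2 * 1.96 * 29.71 = 116.4632
sqrt(432) ≈ 20.784610
width = 116.4632 / 20.784610 ≈ 5.603338

5.6033


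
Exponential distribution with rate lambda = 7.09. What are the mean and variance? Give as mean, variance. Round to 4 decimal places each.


mean = 1/lam, var = 1/lam^2
mean = 1 / 7.09 = 100/709 ≈ 0.141044
lam^2 = 7.09^2 = 50.2681
var = 1 / 50.2681 ≈ 0.019893

0.1410, 0.0199


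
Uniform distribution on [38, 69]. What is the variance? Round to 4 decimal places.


Var = (b-a)^2 / 12
(b-a)^2 = (69 - 38)^2 = 961
Var = 961/12 ≈ 80.083333

80.0833


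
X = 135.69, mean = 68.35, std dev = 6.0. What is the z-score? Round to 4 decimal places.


z = (X - mu) / sigma
X - mu = 135.69 - 68.35 = 67.34
z = 67.34 / 6.0 = 3367/300 ≈ 11.223333

11.2233


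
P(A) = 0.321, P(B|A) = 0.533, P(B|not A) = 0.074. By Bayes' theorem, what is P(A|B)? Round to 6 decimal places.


P(A|B) = P(B|A)*P(A) / P(B), P(B) = P(B|A)*P(A) + P(B|not A)*P(not A)
P(B|A)*P(A) = 0.533 * 0.321 = 0.171093
P(B|not A)*P(not A) = 0.074 * 0.679 = 0.050246
P(B) = 0.171093 + 0.050246 = 0.221339
P(A|B) = 0.171093 / 0.221339 ≈ 0.77299075

0.772991


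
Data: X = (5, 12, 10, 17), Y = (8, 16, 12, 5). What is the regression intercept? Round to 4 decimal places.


a = ybar - b*xbar, where b = sum((xi-xbar)(yi-ybar)) / sum((xi-xbar)^2)
n = 4, xbar = 44/4 = 11, ybar = 41/4 = 10.25
Sxy = sum((xi-xbar)(yi-ybar)) = -14
Sxx = sum((xi-xbar)^2) = 74
b = Sxy / Sxx = -7/37 ≈ -0.189189
a = 10.25 - (-0.189189) * 11 = 1825/148 ≈ 12.331081

12.3311


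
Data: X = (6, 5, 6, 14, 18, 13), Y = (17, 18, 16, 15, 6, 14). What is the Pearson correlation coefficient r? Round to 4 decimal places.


r = sum((xi-xbar)(yi-ybar)) / sqrt(sum((xi-xbar)^2) * sum((yi-ybar)^2))
n = 6, xbar = 62/6 = 31/3 ≈ 10.333333, ybar = 86/6 = 43/3 ≈ 14.333333
Sxy = sum((xi-xbar)(yi-ybar)) = -302/3 ≈ -100.666667
Sxx = sum((xi-xbar)^2) = 436/3 ≈ 145.333333
Syy = sum((yi-ybar)^2) = 280/3 ≈ 93.333333
sqrt(Sxx*Syy) ≈ 116.466495
r = Sxy / sqrt(Sxx*Syy) = -100.666667 / 116.466495 ≈ -0.864340

-0.8643


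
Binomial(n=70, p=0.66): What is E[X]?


E[X] = n*p = 70 * 0.66 = 46.2

46.2


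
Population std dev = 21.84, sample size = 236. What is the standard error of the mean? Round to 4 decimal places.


SE = sigma / sqrt(n)
sqrt(236) ≈ 15.362291
SE = 21.84 / 15.362291 ≈ 1.421663

1.4217


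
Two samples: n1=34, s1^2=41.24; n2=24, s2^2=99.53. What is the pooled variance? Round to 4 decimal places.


sp^2 = ((n1-1)*s1^2 + (n2-1)*s2^2)/(n1+n2-2)
(n1-1)*s1^2 = 33 * 41.24 = 1360.92
(n2-1)*s2^2 = 23 * 99.53 = 2289.19
numerator = 1360.92 + 2289.19 = 3650.11
n1+n2-2 = 56
sp^2 = 3650.11 / 56 = 365011/5600 ≈ 65.180536

65.1805


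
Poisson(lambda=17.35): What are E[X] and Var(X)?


E[X] = Var(X) = lambda = 17.35

17.35, 17.35


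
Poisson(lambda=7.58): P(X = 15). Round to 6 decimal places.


P = e^(-lam) * lam^k / k!
e^(-7.58) ≈ 0.0005105612
lam^k = 7.58^15 ≈ 15668884688545.778416
k! = 15! = 1307674368000
P = 0.0005105612 * 15668884688545.778416 / 1307674368000 ≈ 0.006118

0.006118


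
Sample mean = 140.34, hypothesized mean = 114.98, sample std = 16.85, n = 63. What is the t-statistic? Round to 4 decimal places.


t = (xbar - mu0) / (s/sqrt(n))
xbar - mu0 = 140.34 - 114.98 = 25.36
sqrt(63) ≈ 7.93725393
s/sqrt(n) = 16.85 / 7.93725393 ≈ 2.12290046
t = 25.36 / 2.12290046 ≈ 11.945920

11.9459


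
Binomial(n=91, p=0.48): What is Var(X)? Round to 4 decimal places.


Var = n*p*(1-p) = 91 * 0.48 * 0.52 = 22.7136

22.7136


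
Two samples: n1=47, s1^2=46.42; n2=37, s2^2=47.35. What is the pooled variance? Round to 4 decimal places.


sp^2 = ((n1-1)*s1^2 + (n2-1)*s2^2)/(n1+n2-2)
(n1-1)*s1^2 = 46 * 46.42 = 2135.32
(n2-1)*s2^2 = 36 * 47.35 = 1704.6
numerator = 2135.32 + 1704.6 = 3839.92
n1+n2-2 = 82
sp^2 = 3839.92 / 82 = 47999/1025 ≈ 46.828293

46.8283


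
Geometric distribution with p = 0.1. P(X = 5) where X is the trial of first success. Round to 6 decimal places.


P = (1-p)^(k-1) * p
(1-p)^(k-1) = 0.9^4 = 0.6561
P = 0.6561 * 0.1 = 0.06561

0.065610


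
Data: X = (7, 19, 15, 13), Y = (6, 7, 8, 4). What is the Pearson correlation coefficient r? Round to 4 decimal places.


r = sum((xi-xbar)(yi-ybar)) / sqrt(sum((xi-xbar)^2) * sum((yi-ybar)^2))
n = 4, xbar = 54/4 = 13.5, ybar = 25/4 = 6.25
Sxy = sum((xi-xbar)(yi-ybar)) = 9.5
Sxx = sum((xi-xbar)^2) = 75
Syy = sum((yi-ybar)^2) = 8.75
sqrt(Sxx*Syy) ≈ 25.617377
r = Sxy / sqrt(Sxx*Syy) = 9.5 / 25.617377 ≈ 0.370842

0.3708


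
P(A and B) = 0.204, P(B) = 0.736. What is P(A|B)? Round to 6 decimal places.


P(A|B) = P(A and B) / P(B) = 0.204 / 0.736 = 51/184 ≈ 0.27717391

0.277174


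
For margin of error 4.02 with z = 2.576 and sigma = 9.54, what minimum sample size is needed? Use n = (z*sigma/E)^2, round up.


z*sigma/E = 2.576 * 9.54 / 4.02 = 51198/8375 ≈ 6.113194
(z*sigma/E)^2 ≈ 37.371141
round up: n = 38

38


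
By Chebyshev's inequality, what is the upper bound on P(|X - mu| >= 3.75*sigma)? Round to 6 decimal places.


P <= 1/k^2
k^2 = 3.75^2 = 14.0625
1/k^2 = 1 / 14.0625 = 16/225 ≈ 0.07111111

0.071111


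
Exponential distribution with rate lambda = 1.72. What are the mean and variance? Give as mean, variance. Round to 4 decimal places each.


mean = 1/lam, var = 1/lam^2
mean = 1 / 1.72 = 25/43 ≈ 0.581395
lam^2 = 1.72^2 = 2.9584
var = 1 / 2.9584 = 625/1849 ≈ 0.338021

0.5814, 0.3380


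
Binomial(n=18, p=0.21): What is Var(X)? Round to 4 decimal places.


Var = n*p*(1-p) = 18 * 0.21 * 0.79 = 2.9862

2.9862


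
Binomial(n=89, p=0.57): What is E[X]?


E[X] = n*p = 89 * 0.57 = 50.73

50.73


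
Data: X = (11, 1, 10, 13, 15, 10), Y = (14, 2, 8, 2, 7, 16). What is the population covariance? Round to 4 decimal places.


Cov = (1/n)*sum((xi-xbar)(yi-ybar))
n = 6, xbar = 60/6 = 10, ybar = 49/6 ≈ 8.166667
sum((xi-xbar)(yi-ybar)) = 37
Cov = 37 / 6 = 37/6 ≈ 6.166667

6.1667


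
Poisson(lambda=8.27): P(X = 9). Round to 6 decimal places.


P = e^(-lam) * lam^k / k!
e^(-8.27) ≈ 0.0002560853
lam^k = 8.27^9 ≈ 180946249.550894
k! = 9! = 362880
P = 0.0002560853 * 180946249.550894 / 362880 ≈ 0.127694

0.127694


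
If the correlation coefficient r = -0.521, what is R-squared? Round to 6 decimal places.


R^2 = r^2 = (-0.521)^2 = 0.271441

0.271441


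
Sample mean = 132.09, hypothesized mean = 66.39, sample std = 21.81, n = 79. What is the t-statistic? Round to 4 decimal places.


t = (xbar - mu0) / (s/sqrt(n))
xbar - mu0 = 132.09 - 66.39 = 65.7
sqrt(79) ≈ 8.88819442
s/sqrt(n) = 21.81 / 8.88819442 ≈ 2.45381671
t = 65.7 / 2.45381671 ≈ 26.774616

26.7746


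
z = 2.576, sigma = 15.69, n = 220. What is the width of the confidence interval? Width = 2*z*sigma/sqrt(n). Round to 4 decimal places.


width = 2*z*sigma/sqrt(n)
2*z*sigma = 2 * 2.576 * 15.69 = 80.83488
sqrt(220) ≈ 14.832397
width = 80.83488 / 14.832397 ≈ 5.449886

5.4499


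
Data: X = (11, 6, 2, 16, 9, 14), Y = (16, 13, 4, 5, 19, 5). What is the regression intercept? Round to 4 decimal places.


a = ybar - b*xbar, where b = sum((xi-xbar)(yi-ybar)) / sum((xi-xbar)^2)
n = 6, xbar = 58/6 = 29/3 ≈ 9.666667, ybar = 62/6 = 31/3 ≈ 10.333333
Sxy = sum((xi-xbar)(yi-ybar)) = -49/3 ≈ -16.333333
Sxx = sum((xi-xbar)^2) = 400/3 ≈ 133.333333
b = Sxy / Sxx = -0.1225
a = 10.333333 - (-0.1225) * 9.666667 = 11.5175

11.5175


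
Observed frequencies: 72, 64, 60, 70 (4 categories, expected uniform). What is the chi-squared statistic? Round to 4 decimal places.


chi2 = sum((O-E)^2/E), E = total/4
total = 266, E = 266/4 = 66.5
(72 - 66.5)^2 / 66.5 = 30.25 / 66.5 = 121/266 ≈ 0.454887
(64 - 66.5)^2 / 66.5 = 6.25 / 66.5 = 25/266 ≈ 0.093985
(60 - 66.5)^2 / 66.5 = 42.25 / 66.5 = 169/266 ≈ 0.635338
(70 - 66.5)^2 / 66.5 = 12.25 / 66.5 = 7/38 ≈ 0.184211
chi2 = 26/19 ≈ 1.368421

1.3684


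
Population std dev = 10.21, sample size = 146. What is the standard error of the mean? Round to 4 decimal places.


SE = sigma / sqrt(n)
sqrt(146) ≈ 12.083046
SE = 10.21 / 12.083046 ≈ 0.844986

0.8450


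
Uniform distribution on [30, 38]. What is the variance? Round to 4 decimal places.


Var = (b-a)^2 / 12
(b-a)^2 = (38 - 30)^2 = 64
Var = 64/12 ≈ 5.333333

5.3333


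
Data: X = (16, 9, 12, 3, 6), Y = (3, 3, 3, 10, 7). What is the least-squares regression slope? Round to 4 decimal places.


b = sum((xi-xbar)(yi-ybar)) / sum((xi-xbar)^2)
n = 5, xbar = 46/5 = 9.2, ybar = 26/5 = 5.2
Sxy = sum((xi-xbar)(yi-ybar)) = -56.2
Sxx = sum((xi-xbar)^2) = 102.8
b = Sxy / Sxx = -281/514 ≈ -0.546693

-0.5467


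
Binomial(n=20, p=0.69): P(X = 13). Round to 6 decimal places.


P = C(n,k) * p^k * (1-p)^(n-k)
C(20,13) = 77520
p^k = 0.69^13 ≈ 0.008035968
(1-p)^(n-k) = 0.31^7 ≈ 0.0002751261
P = 77520 * 0.008035968 * 0.0002751261 ≈ 0.171389

0.171389


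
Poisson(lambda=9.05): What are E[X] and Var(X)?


E[X] = Var(X) = lambda = 9.05

9.05, 9.05


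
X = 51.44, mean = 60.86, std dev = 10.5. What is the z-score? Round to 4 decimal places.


z = (X - mu) / sigma
X - mu = 51.44 - 60.86 = -9.42
z = -9.42 / 10.5 = -157/175 ≈ -0.897143

-0.8971


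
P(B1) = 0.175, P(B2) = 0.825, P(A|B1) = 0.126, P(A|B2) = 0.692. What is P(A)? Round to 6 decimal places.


P(A) = P(A|B1)*P(B1) + P(A|B2)*P(B2)
P(A|B1)*P(B1) = 0.126 * 0.175 = 0.02205
P(A|B2)*P(B2) = 0.692 * 0.825 = 0.5709
P(A) = 0.02205 + 0.5709 = 0.59295

0.592950


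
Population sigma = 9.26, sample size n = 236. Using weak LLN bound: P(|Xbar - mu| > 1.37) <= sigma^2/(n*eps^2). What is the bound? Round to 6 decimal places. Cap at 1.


bound = min(1, sigma^2/(n*eps^2))
sigma^2 = 9.26^2 = 85.7476
n*eps^2 = 236 * 1.37^2 = 236 * 1.8769 = 442.9484
sigma^2/(n*eps^2) = 85.7476 / 442.9484 ≈ 0.19358372

0.193584


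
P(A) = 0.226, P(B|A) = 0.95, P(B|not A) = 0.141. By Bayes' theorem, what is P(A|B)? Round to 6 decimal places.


P(A|B) = P(B|A)*P(A) / P(B), P(B) = P(B|A)*P(A) + P(B|not A)*P(not A)
P(B|A)*P(A) = 0.95 * 0.226 = 0.2147
P(B|not A)*P(not A) = 0.141 * 0.774 = 0.109134
P(B) = 0.2147 + 0.109134 = 0.323834
P(A|B) = 0.2147 / 0.323834 ≈ 0.66299400

0.662994


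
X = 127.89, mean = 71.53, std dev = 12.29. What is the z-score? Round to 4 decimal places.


z = (X - mu) / sigma
X - mu = 127.89 - 71.53 = 56.36
z = 56.36 / 12.29 = 5636/1229 ≈ 4.585842

4.5858


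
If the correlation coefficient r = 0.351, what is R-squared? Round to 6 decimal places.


R^2 = r^2 = (0.351)^2 = 0.123201

0.123201


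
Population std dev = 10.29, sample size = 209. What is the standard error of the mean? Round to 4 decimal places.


SE = sigma / sqrt(n)
sqrt(209) ≈ 14.456832
SE = 10.29 / 14.456832 ≈ 0.711774

0.7118


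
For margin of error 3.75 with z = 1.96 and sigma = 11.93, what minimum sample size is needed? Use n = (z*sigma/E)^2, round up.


z*sigma/E = 1.96 * 11.93 / 3.75 = 58457/9375 ≈ 6.235413
(z*sigma/E)^2 ≈ 38.880379
round up: n = 39

39


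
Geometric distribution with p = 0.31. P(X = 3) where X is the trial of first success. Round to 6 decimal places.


P = (1-p)^(k-1) * p
(1-p)^(k-1) = 0.69^2 = 0.4761
P = 0.4761 * 0.31 = 0.147591

0.147591


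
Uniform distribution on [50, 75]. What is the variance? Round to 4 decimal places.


Var = (b-a)^2 / 12
(b-a)^2 = (75 - 50)^2 = 625
Var = 625/12 ≈ 52.083333

52.0833


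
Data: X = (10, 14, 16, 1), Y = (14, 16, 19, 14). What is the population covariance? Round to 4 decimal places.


Cov = (1/n)*sum((xi-xbar)(yi-ybar))
n = 4, xbar = 41/4 = 10.25, ybar = 63/4 = 15.75
sum((xi-xbar)(yi-ybar)) = 36.25
Cov = 36.25 / 4 = 9.0625

9.0625


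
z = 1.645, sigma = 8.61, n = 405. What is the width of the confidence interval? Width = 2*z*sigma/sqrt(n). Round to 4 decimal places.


width = 2*z*sigma/sqrt(n)
2*z*sigma = 2 * 1.645 * 8.61 = 28.3269
sqrt(405) ≈ 20.124612
width = 28.3269 / 20.124612 ≈ 1.407575

1.4076


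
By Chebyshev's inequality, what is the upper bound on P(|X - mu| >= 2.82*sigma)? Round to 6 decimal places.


P <= 1/k^2
k^2 = 2.82^2 = 7.9524
1/k^2 = 1 / 7.9524 ≈ 0.12574820

0.125748


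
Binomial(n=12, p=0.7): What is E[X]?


E[X] = n*p = 12 * 0.7 = 8.4

8.4


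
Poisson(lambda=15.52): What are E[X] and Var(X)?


E[X] = Var(X) = lambda = 15.52

15.52, 15.52


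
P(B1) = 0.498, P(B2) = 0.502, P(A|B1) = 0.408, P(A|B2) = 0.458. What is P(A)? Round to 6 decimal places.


P(A) = P(A|B1)*P(B1) + P(A|B2)*P(B2)
P(A|B1)*P(B1) = 0.408 * 0.498 = 0.203184
P(A|B2)*P(B2) = 0.458 * 0.502 = 0.229916
P(A) = 0.203184 + 0.229916 = 0.4331

0.433100


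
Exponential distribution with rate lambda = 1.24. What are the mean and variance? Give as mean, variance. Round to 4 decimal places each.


mean = 1/lam, var = 1/lam^2
mean = 1 / 1.24 = 25/31 ≈ 0.806452
lam^2 = 1.24^2 = 1.5376
var = 1 / 1.5376 = 625/961 ≈ 0.650364

0.8065, 0.6504


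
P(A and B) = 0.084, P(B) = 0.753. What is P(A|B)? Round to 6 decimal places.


P(A|B) = P(A and B) / P(B) = 0.084 / 0.753 = 28/251 ≈ 0.11155378

0.111554


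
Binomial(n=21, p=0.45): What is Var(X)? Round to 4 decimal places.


Var = n*p*(1-p) = 21 * 0.45 * 0.55 = 5.1975

5.1975


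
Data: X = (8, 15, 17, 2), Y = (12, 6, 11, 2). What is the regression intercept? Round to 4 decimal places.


a = ybar - b*xbar, where b = sum((xi-xbar)(yi-ybar)) / sum((xi-xbar)^2)
n = 4, xbar = 42/4 = 10.5, ybar = 31/4 = 7.75
Sxy = sum((xi-xbar)(yi-ybar)) = 51.5
Sxx = sum((xi-xbar)^2) = 141
b = Sxy / Sxx = 103/282 ≈ 0.365248
a = 7.75 - 0.365248 * 10.5 = 184/47 ≈ 3.914894

3.9149


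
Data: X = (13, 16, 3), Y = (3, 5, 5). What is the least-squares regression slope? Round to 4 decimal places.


b = sum((xi-xbar)(yi-ybar)) / sum((xi-xbar)^2)
n = 3, xbar = 32/3 ≈ 10.666667, ybar = 13/3 ≈ 4.333333
Sxy = sum((xi-xbar)(yi-ybar)) = -14/3 ≈ -4.666667
Sxx = sum((xi-xbar)^2) = 278/3 ≈ 92.666667
b = Sxy / Sxx = -7/139 ≈ -0.050360

-0.0504


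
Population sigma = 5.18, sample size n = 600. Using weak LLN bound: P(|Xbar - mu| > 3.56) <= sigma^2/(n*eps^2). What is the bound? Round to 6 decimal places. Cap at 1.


bound = min(1, sigma^2/(n*eps^2))
sigma^2 = 5.18^2 = 26.8324
n*eps^2 = 600 * 3.56^2 = 600 * 12.6736 = 7604.16
sigma^2/(n*eps^2) = 26.8324 / 7604.16 ≈ 0.00352865

0.003529


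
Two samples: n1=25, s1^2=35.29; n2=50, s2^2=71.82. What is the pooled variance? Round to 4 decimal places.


sp^2 = ((n1-1)*s1^2 + (n2-1)*s2^2)/(n1+n2-2)
(n1-1)*s1^2 = 24 * 35.29 = 846.96
(n2-1)*s2^2 = 49 * 71.82 = 3519.18
numerator = 846.96 + 3519.18 = 4366.14
n1+n2-2 = 73
sp^2 = 4366.14 / 73 = 218307/3650 ≈ 59.810137

59.8101


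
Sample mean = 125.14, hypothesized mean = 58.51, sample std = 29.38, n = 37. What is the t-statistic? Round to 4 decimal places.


t = (xbar - mu0) / (s/sqrt(n))
xbar - mu0 = 125.14 - 58.51 = 66.63
sqrt(37) ≈ 6.08276253
s/sqrt(n) = 29.38 / 6.08276253 ≈ 4.83004225
t = 66.63 / 4.83004225 ≈ 13.794910

13.7949


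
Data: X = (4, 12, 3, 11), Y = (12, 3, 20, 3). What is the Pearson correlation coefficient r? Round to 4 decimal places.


r = sum((xi-xbar)(yi-ybar)) / sqrt(sum((xi-xbar)^2) * sum((yi-ybar)^2))
n = 4, xbar = 30/4 = 7.5, ybar = 38/4 = 9.5
Sxy = sum((xi-xbar)(yi-ybar)) = -108
Sxx = sum((xi-xbar)^2) = 65
Syy = sum((yi-ybar)^2) = 201
sqrt(Sxx*Syy) ≈ 114.302231
r = Sxy / sqrt(Sxx*Syy) = -108 / 114.302231 ≈ -0.944863

-0.9449


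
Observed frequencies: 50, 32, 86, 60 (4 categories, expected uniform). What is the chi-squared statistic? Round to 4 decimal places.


chi2 = sum((O-E)^2/E), E = total/4
total = 228, E = 228/4 = 57
(50 - 57)^2 / 57 = 49 / 57 = 49/57 ≈ 0.859649
(32 - 57)^2 / 57 = 625 / 57 = 625/57 ≈ 10.964912
(86 - 57)^2 / 57 = 841 / 57 = 841/57 ≈ 14.754386
(60 - 57)^2 / 57 = 9 / 57 = 3/19 ≈ 0.157895
chi2 = 508/19 ≈ 26.736842

26.7368


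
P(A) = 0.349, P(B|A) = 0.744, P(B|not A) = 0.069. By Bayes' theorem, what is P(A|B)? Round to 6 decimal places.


P(A|B) = P(B|A)*P(A) / P(B), P(B) = P(B|A)*P(A) + P(B|not A)*P(not A)
P(B|A)*P(A) = 0.744 * 0.349 = 0.259656
P(B|not A)*P(not A) = 0.069 * 0.651 = 0.044919
P(B) = 0.259656 + 0.044919 = 0.304575
P(A|B) = 0.259656 / 0.304575 = 2792/3275 ≈ 0.85251908

0.852519


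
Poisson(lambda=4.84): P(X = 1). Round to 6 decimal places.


P = e^(-lam) * lam^k / k!
e^(-4.84) ≈ 0.007907054
lam^k = 4.84^1 = 4.84
k! = 1! = 1
P = 0.007907054 * 4.84 / 1 ≈ 0.038270

0.038270


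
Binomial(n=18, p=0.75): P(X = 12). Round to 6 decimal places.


P = C(n,k) * p^k * (1-p)^(n-k)
C(18,12) = 18564
p^k = 0.75^12 ≈ 0.03167635
(1-p)^(n-k) = 0.25^6 = 1/4096 ≈ 0.0002441406
P = 18564 * 0.03167635 * 0.0002441406 ≈ 0.143564

0.143564


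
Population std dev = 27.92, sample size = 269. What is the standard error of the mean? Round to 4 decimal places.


SE = sigma / sqrt(n)
sqrt(269) ≈ 16.401219
SE = 27.92 / 16.401219 ≈ 1.702312

1.7023


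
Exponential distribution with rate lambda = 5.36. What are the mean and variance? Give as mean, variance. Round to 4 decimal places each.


mean = 1/lam, var = 1/lam^2
mean = 1 / 5.36 = 25/134 ≈ 0.186567
lam^2 = 5.36^2 = 28.7296
var = 1 / 28.7296 ≈ 0.034807

0.1866, 0.0348


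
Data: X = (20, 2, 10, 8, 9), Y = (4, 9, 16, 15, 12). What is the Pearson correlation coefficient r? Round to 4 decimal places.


r = sum((xi-xbar)(yi-ybar)) / sqrt(sum((xi-xbar)^2) * sum((yi-ybar)^2))
n = 5, xbar = 49/5 = 9.8, ybar = 56/5 = 11.2
Sxy = sum((xi-xbar)(yi-ybar)) = -62.8
Sxx = sum((xi-xbar)^2) = 168.8
Syy = sum((yi-ybar)^2) = 94.8
sqrt(Sxx*Syy) ≈ 126.499960
r = Sxy / sqrt(Sxx*Syy) = -62.8 / 126.499960 ≈ -0.496443

-0.4964


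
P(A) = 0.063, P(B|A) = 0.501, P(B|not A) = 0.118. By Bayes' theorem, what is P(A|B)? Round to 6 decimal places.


P(A|B) = P(B|A)*P(A) / P(B), P(B) = P(B|A)*P(A) + P(B|not A)*P(not A)
P(B|A)*P(A) = 0.501 * 0.063 = 0.031563
P(B|not A)*P(not A) = 0.118 * 0.937 = 0.110566
P(B) = 0.031563 + 0.110566 = 0.142129
P(A|B) = 0.031563 / 0.142129 ≈ 0.22207291

0.222073


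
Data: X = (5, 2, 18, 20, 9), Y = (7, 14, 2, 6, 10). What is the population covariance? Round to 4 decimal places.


Cov = (1/n)*sum((xi-xbar)(yi-ybar))
n = 5, xbar = 54/5 = 10.8, ybar = 39/5 = 7.8
sum((xi-xbar)(yi-ybar)) = -112.2
Cov = -112.2 / 5 = -22.44

-22.4400


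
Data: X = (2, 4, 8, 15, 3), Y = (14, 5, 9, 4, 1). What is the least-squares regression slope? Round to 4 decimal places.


b = sum((xi-xbar)(yi-ybar)) / sum((xi-xbar)^2)
n = 5, xbar = 32/5 = 6.4, ybar = 33/5 = 6.6
Sxy = sum((xi-xbar)(yi-ybar)) = -28.2
Sxx = sum((xi-xbar)^2) = 113.2
b = Sxy / Sxx = -141/566 ≈ -0.249117

-0.2491


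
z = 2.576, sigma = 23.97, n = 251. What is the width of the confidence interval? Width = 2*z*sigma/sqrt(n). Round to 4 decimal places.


width = 2*z*sigma/sqrt(n)
2*z*sigma = 2 * 2.576 * 23.97 = 123.49344
sqrt(251) ≈ 15.842980
width = 123.49344 / 15.842980 ≈ 7.794837

7.7948


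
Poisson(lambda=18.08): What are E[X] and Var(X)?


E[X] = Var(X) = lambda = 18.08

18.08, 18.08


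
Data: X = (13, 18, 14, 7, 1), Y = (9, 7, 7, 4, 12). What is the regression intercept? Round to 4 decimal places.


a = ybar - b*xbar, where b = sum((xi-xbar)(yi-ybar)) / sum((xi-xbar)^2)
n = 5, xbar = 53/5 = 10.6, ybar = 39/5 = 7.8
Sxy = sum((xi-xbar)(yi-ybar)) = -32.4
Sxx = sum((xi-xbar)^2) = 177.2
b = Sxy / Sxx = -81/443 ≈ -0.182844
a = 7.8 - (-0.182844) * 10.6 = 4314/443 ≈ 9.738149

9.7381


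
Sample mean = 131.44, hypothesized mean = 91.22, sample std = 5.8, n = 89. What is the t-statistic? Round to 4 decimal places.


t = (xbar - mu0) / (s/sqrt(n))
xbar - mu0 = 131.44 - 91.22 = 40.22
sqrt(89) ≈ 9.43398113
s/sqrt(n) = 5.8 / 9.43398113 ≈ 0.61479877
t = 40.22 / 0.61479877 ≈ 65.419780

65.4198


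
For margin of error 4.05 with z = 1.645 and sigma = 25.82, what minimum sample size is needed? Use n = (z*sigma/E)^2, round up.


z*sigma/E = 1.645 * 25.82 / 4.05 ≈ 10.487383
(z*sigma/E)^2 ≈ 109.985196
round up: n = 110

110


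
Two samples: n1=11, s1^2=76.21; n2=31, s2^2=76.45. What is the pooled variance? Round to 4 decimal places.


sp^2 = ((n1-1)*s1^2 + (n2-1)*s2^2)/(n1+n2-2)
(n1-1)*s1^2 = 10 * 76.21 = 762.1
(n2-1)*s2^2 = 30 * 76.45 = 2293.5
numerator = 762.1 + 2293.5 = 3055.6
n1+n2-2 = 40
sp^2 = 3055.6 / 40 = 76.39

76.3900


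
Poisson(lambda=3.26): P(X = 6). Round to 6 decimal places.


P = e^(-lam) * lam^k / k!
e^(-3.26) ≈ 0.03838840
lam^k = 3.26^6 ≈ 1200.343653
k! = 6! = 720
P = 0.03838840 * 1200.343653 / 720 ≈ 0.063999

0.063999


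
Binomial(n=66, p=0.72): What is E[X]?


E[X] = n*p = 66 * 0.72 = 47.52

47.52


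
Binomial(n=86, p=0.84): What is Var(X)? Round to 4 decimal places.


Var = n*p*(1-p) = 86 * 0.84 * 0.16 = 11.5584

11.5584


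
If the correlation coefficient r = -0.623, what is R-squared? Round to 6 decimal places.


R^2 = r^2 = (-0.623)^2 = 0.388129

0.388129


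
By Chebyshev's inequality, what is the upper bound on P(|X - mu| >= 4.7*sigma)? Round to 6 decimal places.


P <= 1/k^2
k^2 = 4.7^2 = 22.09
1/k^2 = 1 / 22.09 = 100/2209 ≈ 0.04526935

0.045269


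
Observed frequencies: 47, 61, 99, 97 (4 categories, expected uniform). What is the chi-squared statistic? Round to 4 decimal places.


chi2 = sum((O-E)^2/E), E = total/4
total = 304, E = 304/4 = 76
(47 - 76)^2 / 76 = 841 / 76 = 841/76 ≈ 11.065789
(61 - 76)^2 / 76 = 225 / 76 = 225/76 ≈ 2.960526
(99 - 76)^2 / 76 = 529 / 76 = 529/76 ≈ 6.960526
(97 - 76)^2 / 76 = 441 / 76 = 441/76 ≈ 5.802632
chi2 = 509/19 ≈ 26.789474

26.7895


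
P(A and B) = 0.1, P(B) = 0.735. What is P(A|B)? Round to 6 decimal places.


P(A|B) = P(A and B) / P(B) = 0.1 / 0.735 = 20/147 ≈ 0.13605442

0.136054


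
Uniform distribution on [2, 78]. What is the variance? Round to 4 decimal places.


Var = (b-a)^2 / 12
(b-a)^2 = (78 - 2)^2 = 5776
Var = 5776/12 ≈ 481.333333

481.3333


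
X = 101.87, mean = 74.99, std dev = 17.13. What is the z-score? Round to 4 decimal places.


z = (X - mu) / sigma
X - mu = 101.87 - 74.99 = 26.88
z = 26.88 / 17.13 = 896/571 ≈ 1.569177

1.5692


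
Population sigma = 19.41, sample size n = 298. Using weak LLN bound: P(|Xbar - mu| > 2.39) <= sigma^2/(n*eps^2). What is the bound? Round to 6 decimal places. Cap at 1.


bound = min(1, sigma^2/(n*eps^2))
sigma^2 = 19.41^2 = 376.7481
n*eps^2 = 298 * 2.39^2 = 298 * 5.7121 = 1702.2058
sigma^2/(n*eps^2) = 376.7481 / 1702.2058 ≈ 0.22132935

0.221329


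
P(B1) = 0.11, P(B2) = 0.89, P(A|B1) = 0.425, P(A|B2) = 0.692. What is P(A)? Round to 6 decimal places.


P(A) = P(A|B1)*P(B1) + P(A|B2)*P(B2)
P(A|B1)*P(B1) = 0.425 * 0.11 = 0.04675
P(A|B2)*P(B2) = 0.692 * 0.89 = 0.61588
P(A) = 0.04675 + 0.61588 = 0.66263

0.662630


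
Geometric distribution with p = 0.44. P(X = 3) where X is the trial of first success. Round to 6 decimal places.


P = (1-p)^(k-1) * p
(1-p)^(k-1) = 0.56^2 = 0.3136
P = 0.3136 * 0.44 = 0.137984

0.137984


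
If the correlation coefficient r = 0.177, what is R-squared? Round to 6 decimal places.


R^2 = r^2 = (0.177)^2 = 0.031329

0.031329


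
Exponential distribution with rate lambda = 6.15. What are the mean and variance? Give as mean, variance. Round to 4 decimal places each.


mean = 1/lam, var = 1/lam^2
mean = 1 / 6.15 = 20/123 ≈ 0.162602
lam^2 = 6.15^2 = 37.8225
var = 1 / 37.8225 ≈ 0.026439

0.1626, 0.0264


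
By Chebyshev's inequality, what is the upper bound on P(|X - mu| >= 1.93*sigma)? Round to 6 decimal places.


P <= 1/k^2
k^2 = 1.93^2 = 3.7249
1/k^2 = 1 / 3.7249 ≈ 0.26846358

0.268464


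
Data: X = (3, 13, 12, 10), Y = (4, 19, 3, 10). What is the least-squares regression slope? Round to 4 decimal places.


b = sum((xi-xbar)(yi-ybar)) / sum((xi-xbar)^2)
n = 4, xbar = 38/4 = 9.5, ybar = 36/4 = 9
Sxy = sum((xi-xbar)(yi-ybar)) = 53
Sxx = sum((xi-xbar)^2) = 61
b = Sxy / Sxx = 53/61 ≈ 0.868852

0.8689


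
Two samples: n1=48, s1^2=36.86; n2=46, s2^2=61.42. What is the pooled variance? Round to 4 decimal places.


sp^2 = ((n1-1)*s1^2 + (n2-1)*s2^2)/(n1+n2-2)
(n1-1)*s1^2 = 47 * 36.86 = 1732.42
(n2-1)*s2^2 = 45 * 61.42 = 2763.9
numerator = 1732.42 + 2763.9 = 4496.32
n1+n2-2 = 92
sp^2 = 4496.32 / 92 = 28102/575 ≈ 48.873043

48.8730


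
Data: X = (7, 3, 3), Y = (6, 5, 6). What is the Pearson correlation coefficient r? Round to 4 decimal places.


r = sum((xi-xbar)(yi-ybar)) / sqrt(sum((xi-xbar)^2) * sum((yi-ybar)^2))
n = 3, xbar = 13/3 ≈ 4.333333, ybar = 17/3 ≈ 5.666667
Sxy = sum((xi-xbar)(yi-ybar)) = 4/3 ≈ 1.333333
Sxx = sum((xi-xbar)^2) = 32/3 ≈ 10.666667
Syy = sum((yi-ybar)^2) = 2/3 ≈ 0.666667
sqrt(Sxx*Syy) = 8/3 ≈ 2.666667
r = Sxy / sqrt(Sxx*Syy) = 1.333333 / 2.666667 = 0.5

0.5000


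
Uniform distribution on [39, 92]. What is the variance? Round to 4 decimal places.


Var = (b-a)^2 / 12
(b-a)^2 = (92 - 39)^2 = 2809
Var = 2809/12 ≈ 234.083333

234.0833


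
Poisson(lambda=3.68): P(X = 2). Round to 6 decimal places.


P = e^(-lam) * lam^k / k!
e^(-3.68) ≈ 0.02522297
lam^k = 3.68^2 = 13.5424
k! = 2! = 2
P = 0.02522297 * 13.5424 / 2 ≈ 0.170790

0.170790
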